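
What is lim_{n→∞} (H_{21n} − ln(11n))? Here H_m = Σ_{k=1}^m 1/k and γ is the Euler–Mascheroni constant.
lim = ln(21/11) + γ

By Euler-Maclaurin, H_m = ln m + γ + O(1/m). So
  H_{21n} − ln(11n) = ln(21n) + γ − ln(11n) + O(1/n)
                       = ln(21/11) + γ + O(1/n).
Hence the limit is ln(21/11) + γ.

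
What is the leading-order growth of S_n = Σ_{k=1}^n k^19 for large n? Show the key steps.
S_n ~ n^20 / 20

By integral comparison (Euler-Maclaurin), Σ_{k=1}^n k^19 = ∫_0^n x^19 dx + O(n^19) = n^20/20 + O(n^19). (Equivalently, Faulhaber's formula gives the same leading term.)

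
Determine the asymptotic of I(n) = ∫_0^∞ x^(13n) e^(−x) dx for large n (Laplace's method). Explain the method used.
I(n) ~ sqrt(2π·13n) · (13n/e)^(13n)

Write the integrand as exp(13n ln x − x) and set f(x) = 13n ln x − x. Then f'(x) = 13n/x − 1 = 0 at x* = 13n, and f''(x*) = −13n/x*^2 = −1/(13n). Laplace's method (interior maximum) gives
  I(n) ~ e^(f(x*)) · sqrt(2π / |f''(x*)|)
        = exp(13n ln(13n) − 13n) · sqrt(2π · 13n)
        = (13n)^(13n) e^(−13n) · sqrt(2π·13n)
        = sqrt(2π·13n) · (13n/e)^(13n).
This matches Γ(13n+1) with Stirling applied to Γ.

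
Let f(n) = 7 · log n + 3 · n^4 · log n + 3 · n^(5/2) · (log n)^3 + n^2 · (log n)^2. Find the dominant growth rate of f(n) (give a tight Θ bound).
f(n) ∈ Θ(n^4 · log n)

Compare the terms by growth order. For large n, n^a · (log n)^b dominates n^a' · (log n)^b' iff a > a', or (a = a' and b > b'). Ranking the 4 terms shows the dominant one is 3 · n^4 · log n. Hence f(n) ∈ Θ(n^4 · log n).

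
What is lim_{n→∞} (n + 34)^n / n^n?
lim = e^34

Rewrite as (1 + 34/n)^(n). By the standard limit (1 + x/n)^n → e^x, we have (1 + 34/n)^n → e^34, and raising to the 1st power gives e^34.
More precisely, ln[(1 + 34/n)^(n)] = n · ln(1 + 34/n) = n · (34/n + O(1/n^2)) = 34 + O(1/n) → 34.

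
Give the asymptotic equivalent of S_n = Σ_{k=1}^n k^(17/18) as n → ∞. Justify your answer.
S_n ~ (18/35) · n^(35/18)

Integral comparison: Σ_{k=1}^n k^(17/18) = ∫_0^n x^(17/18) dx + O(n^(17/18)). The integral is n^(1 + 17/18) / (1 + 17/18) = n^((17+18)/18) / ((17+18)/18) = (18/35) · n^(35/18).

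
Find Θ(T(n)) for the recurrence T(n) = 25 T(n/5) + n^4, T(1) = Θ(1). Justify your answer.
T(n) = Θ(n^4)

log_5 25 ≈ 2.000. f(n) = n^4 dominates n^(log_5 25) since 4 > 2.000, and the regularity condition a·f(n/b) = 25·(n/5)^4 = (25/625)·n^4 ≤ c·f(n) holds with c = 25/625 ≈ 0.04 < 1. So this is Case 3: T(n) = Θ(f(n)) = Θ(n^4).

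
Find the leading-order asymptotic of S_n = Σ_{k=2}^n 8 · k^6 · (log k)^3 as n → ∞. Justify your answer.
S_n ~ 8 · n^7 · (log n)^3 / 7

By integral comparison, S_n = ∫_1^n 8 · x^6 · (log x)^3 dx + O(n^6 · (log n)^3). For the integral, the leading term of ∫_1^n x^6 (log x)^3 dx is n^7/7 · (log n)^3 (by repeated integration by parts; each step lowers the log-exponent and produces a relatively O(1/log n) correction). Hence S_n ~ 8 · n^7 · (log n)^3 / 7.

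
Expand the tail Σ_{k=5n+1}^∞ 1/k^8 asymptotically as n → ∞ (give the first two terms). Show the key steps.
Σ_{k>5n} 1/k^8 = 1/(7 · (5n)^7) − 1/(2 · (5n)^8) + O(1/(5n)^9)

Compare to the integral: ∫_{5n}^∞ x^(−8) dx = [−x^(−7)/7]_{5n}^∞ = 1/((8−1)·(5n)^7). The Euler-Maclaurin correction adds −f(5n)/2 = −1/(2·(5n)^8). Euler-Maclaurin then gives
  Σ_{k>5n} 1/k^8 = ∫_{5n}^∞ dx/x^8 − 1/(2·(5n)^8) + O(1/(5n)^9).
(Equivalently this is ζ(8) − Σ_{k≤5n} 1/k^8.)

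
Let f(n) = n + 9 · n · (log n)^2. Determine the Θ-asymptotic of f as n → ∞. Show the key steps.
f(n) ∈ Θ(n · (log n)^2)

Compare the terms by growth order. For large n, n^a · (log n)^b dominates n^a' · (log n)^b' iff a > a', or (a = a' and b > b'). Ranking the 2 terms shows the dominant one is 9 · n · (log n)^2. Hence f(n) ∈ Θ(n · (log n)^2).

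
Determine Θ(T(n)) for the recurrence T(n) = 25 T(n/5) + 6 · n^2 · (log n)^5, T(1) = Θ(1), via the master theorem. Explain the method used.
T(n) = Θ(n^2 · (log n)^6)

Here log_5 25 = 2 and f(n) = 6 · n^2 · (log n)^5 = Θ(n^(log_5 25) · (log n)^5). This is the extended Case 2 of the master theorem (f matches the critical exponent up to log factors), giving T(n) = Θ(n^(log_5 25) · (log n)^(5+1)) = Θ(n^2 · (log n)^6).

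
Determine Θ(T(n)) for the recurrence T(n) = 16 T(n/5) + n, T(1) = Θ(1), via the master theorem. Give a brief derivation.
T(n) = Θ(n^(log_5 16))

Master theorem: compare f(n) = n to n^(log_5 16) where log_5 16 ≈ 1.723. Since 1 < log_5 16, we have f(n) = O(n^(log_5 16 − ε)) for some ε > 0 — Case 1. Hence T(n) = Θ(n^(log_5 16)).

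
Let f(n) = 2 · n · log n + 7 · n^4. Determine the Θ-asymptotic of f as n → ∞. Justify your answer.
f(n) ∈ Θ(n^4)

Compare the terms by growth order. For large n, n^a · (log n)^b dominates n^a' · (log n)^b' iff a > a', or (a = a' and b > b'). Ranking the 2 terms shows the dominant one is 7 · n^4. Hence f(n) ∈ Θ(n^4).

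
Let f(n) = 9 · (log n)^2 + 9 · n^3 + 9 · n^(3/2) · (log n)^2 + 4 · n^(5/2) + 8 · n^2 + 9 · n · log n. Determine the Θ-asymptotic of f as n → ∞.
f(n) ∈ Θ(n^3)

Compare the terms by growth order. For large n, n^a · (log n)^b dominates n^a' · (log n)^b' iff a > a', or (a = a' and b > b'). Ranking the 6 terms shows the dominant one is 9 · n^3. Hence f(n) ∈ Θ(n^3).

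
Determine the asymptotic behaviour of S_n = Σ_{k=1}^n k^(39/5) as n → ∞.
S_n ~ (5/44) · n^(44/5)

Integral comparison: Σ_{k=1}^n k^(39/5) = ∫_0^n x^(39/5) dx + O(n^(39/5)). The integral is n^(1 + 39/5) / (1 + 39/5) = n^((39+5)/5) / ((39+5)/5) = (5/44) · n^(44/5).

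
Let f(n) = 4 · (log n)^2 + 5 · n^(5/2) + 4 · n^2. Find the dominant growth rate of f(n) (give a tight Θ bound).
f(n) ∈ Θ(n^(5/2))

Compare the terms by growth order. For large n, n^a · (log n)^b dominates n^a' · (log n)^b' iff a > a', or (a = a' and b > b'). Ranking the 3 terms shows the dominant one is 5 · n^(5/2). Hence f(n) ∈ Θ(n^(5/2)).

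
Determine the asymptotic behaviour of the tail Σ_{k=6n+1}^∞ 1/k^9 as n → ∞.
Σ_{k>6n} 1/k^9 ~ 1/(8 · (6n)^8)

Compare to the integral: ∫_{6n}^∞ x^(−9) dx = [−x^(−8)/8]_{6n}^∞ = 1/((9−1)·(6n)^8). Euler-Maclaurin then gives
  Σ_{k>6n} 1/k^9 = ∫_{6n}^∞ dx/x^9 − 1/(2·(6n)^9) + O(1/(6n)^10).
(Equivalently this is ζ(9) − Σ_{k≤6n} 1/k^9.)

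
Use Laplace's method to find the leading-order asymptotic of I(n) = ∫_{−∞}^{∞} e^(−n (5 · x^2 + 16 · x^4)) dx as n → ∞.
I(n) ~ sqrt(π/(5n))

φ(x) = 5 · x^2 + 16 · x^4 has its unique global minimum at x* = 0 (since φ'(x) = 10x + 64x^3 = 0 only at x = 0 for real x with both coefficients positive, and φ → ∞ as |x| → ∞). At x* = 0, φ(0) = 0 and φ''(0) = 10. Laplace's method then gives
  I(n) ~ sqrt(2π / (n · φ''(0))) · e^(−n φ(0)) = sqrt(2π / (10n)) = sqrt(π/(5n)).
The 16 · x^4 term contributes only at subleading order (an O(1/n) relative correction).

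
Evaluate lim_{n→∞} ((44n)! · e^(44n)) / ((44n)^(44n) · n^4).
lim = 0

Stirling: (44n)! ~ sqrt(2π·44n) · (44n/e)^(44n). Hence
  (44n)! · e^(44n) / (44n)^(44n) ~ sqrt(2π·44n).
Dividing by n^4: sqrt(2π·44n) / n^4 = sqrt(2π·44) · n^((1−8)/2), so the expression behaves like sqrt(2π·44) · n^((1−8)/2) → 0.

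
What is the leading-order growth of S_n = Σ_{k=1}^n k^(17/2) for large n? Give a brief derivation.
S_n ~ (2/19) · n^(19/2)

Integral comparison: Σ_{k=1}^n k^(17/2) = ∫_0^n x^(17/2) dx + O(n^(17/2)). The integral is n^(1 + 17/2) / (1 + 17/2) = n^((17+2)/2) / ((17+2)/2) = (2/19) · n^(19/2).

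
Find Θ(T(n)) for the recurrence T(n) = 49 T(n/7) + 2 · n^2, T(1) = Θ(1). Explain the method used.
T(n) = Θ(n^2 log n)

log_7 49 = 2, and f(n) = 2 · n^2 = Θ(n^(log_7 49)). This is Case 2 of the master theorem: T(n) = Θ(f(n) · log n) = Θ(n^2 log n).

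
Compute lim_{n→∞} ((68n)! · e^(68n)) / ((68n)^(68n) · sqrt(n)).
lim = sqrt(2π·68)

Stirling: (68n)! ~ sqrt(2π·68n) · (68n/e)^(68n). Hence
  (68n)! · e^(68n) / (68n)^(68n) ~ sqrt(2π·68n).
Dividing by sqrt(n): sqrt(2π·68n) / sqrt(n) = sqrt(2π·68) · n^((1−1)/2), so the limit is sqrt(2π·68).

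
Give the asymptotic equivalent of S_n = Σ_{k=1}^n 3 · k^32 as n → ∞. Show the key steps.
S_n ~ n^33 / 11

By integral comparison (Euler-Maclaurin), Σ_{k=1}^n 3 · k^32 = 3 · ∫_0^n x^32 dx + O(n^32) = 3 · n^33/33 = n^33 / 11 + O(n^32). (Equivalently, Faulhaber's formula gives the same leading term.)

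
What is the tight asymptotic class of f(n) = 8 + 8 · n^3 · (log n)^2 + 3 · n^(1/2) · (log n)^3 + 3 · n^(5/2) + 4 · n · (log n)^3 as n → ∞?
f(n) ∈ Θ(n^3 · (log n)^2)

Compare the terms by growth order. For large n, n^a · (log n)^b dominates n^a' · (log n)^b' iff a > a', or (a = a' and b > b'). Ranking the 5 terms shows the dominant one is 8 · n^3 · (log n)^2. Hence f(n) ∈ Θ(n^3 · (log n)^2).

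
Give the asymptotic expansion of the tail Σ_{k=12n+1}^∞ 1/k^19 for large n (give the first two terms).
Σ_{k>12n} 1/k^19 = 1/(18 · (12n)^18) − 1/(2 · (12n)^19) + O(1/(12n)^20)

Compare to the integral: ∫_{12n}^∞ x^(−19) dx = [−x^(−18)/18]_{12n}^∞ = 1/((19−1)·(12n)^18). The Euler-Maclaurin correction adds −f(12n)/2 = −1/(2·(12n)^19). Euler-Maclaurin then gives
  Σ_{k>12n} 1/k^19 = ∫_{12n}^∞ dx/x^19 − 1/(2·(12n)^19) + O(1/(12n)^20).
(Equivalently this is ζ(19) − Σ_{k≤12n} 1/k^19.)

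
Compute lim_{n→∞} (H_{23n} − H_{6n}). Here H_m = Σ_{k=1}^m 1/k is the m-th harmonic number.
lim = ln(23/6)

Euler-Maclaurin gives H_m = ln m + γ + 1/(2m) + O(1/m^2). The γ and O(1/m) terms cancel in the difference:
  H_{23n} − H_{6n} = ln(23n) − ln(6n) + O(1/n) = ln(23/6) + O(1/n).
Hence the limit is ln(23/6).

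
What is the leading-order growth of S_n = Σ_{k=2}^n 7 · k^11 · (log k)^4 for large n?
S_n ~ 7 · n^12 · (log n)^4 / 12

By integral comparison, S_n = ∫_1^n 7 · x^11 · (log x)^4 dx + O(n^11 · (log n)^4). For the integral, the leading term of ∫_1^n x^11 (log x)^4 dx is n^12/12 · (log n)^4 (by repeated integration by parts; each step lowers the log-exponent and produces a relatively O(1/log n) correction). Hence S_n ~ 7 · n^12 · (log n)^4 / 12.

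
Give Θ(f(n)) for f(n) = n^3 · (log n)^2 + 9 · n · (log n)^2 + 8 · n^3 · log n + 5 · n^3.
f(n) ∈ Θ(n^3 · (log n)^2)

Compare the terms by growth order. For large n, n^a · (log n)^b dominates n^a' · (log n)^b' iff a > a', or (a = a' and b > b'). Ranking the 4 terms shows the dominant one is n^3 · (log n)^2. Hence f(n) ∈ Θ(n^3 · (log n)^2).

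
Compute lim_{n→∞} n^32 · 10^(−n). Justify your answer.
lim = 0

Exponentials with base > 1 dominate every fixed polynomial: for any fixed c, n^c / 10^n → 0 as n → ∞ (e.g. by the ratio test, or by writing 10^n = e^(n ln 10) and noting e^(n ln 10) / n^c → ∞). Hence n^32 · 10^(−n) = n^32 / 10^n → 0.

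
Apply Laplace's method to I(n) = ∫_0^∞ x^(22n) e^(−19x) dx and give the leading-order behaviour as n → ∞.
I(n) ~ (sqrt(2π·22n) / 19) · (22n/(19e))^(22n)

Write the integrand as exp(22n ln x − 19x) and set f(x) = 22n ln x − 19x. Then f'(x) = 22n/x − 19 = 0 at x* = 22n/19, and f''(x*) = −22n/x*^2 = −19^2/(22n). Laplace's method (interior maximum) gives
  I(n) ~ e^(f(x*)) · sqrt(2π / |f''(x*)|)
        = exp(22n ln(22n/19) − 22n) · sqrt(2π · 22n / 19^2)
        = (22n/19)^(22n) e^(−22n) · sqrt(2π·22n) / 19
        = (sqrt(2π·22n) / 19) · (22n/(19e))^(22n).
This matches Γ(22n+1)/19^(22n+1) with Stirling applied to Γ.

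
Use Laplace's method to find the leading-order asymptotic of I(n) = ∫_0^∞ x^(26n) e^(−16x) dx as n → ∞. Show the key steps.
I(n) ~ (sqrt(2π·26n) / 16) · (26n/(16e))^(26n)

Write the integrand as exp(26n ln x − 16x) and set f(x) = 26n ln x − 16x. Then f'(x) = 26n/x − 16 = 0 at x* = 26n/16, and f''(x*) = −26n/x*^2 = −16^2/(26n). Laplace's method (interior maximum) gives
  I(n) ~ e^(f(x*)) · sqrt(2π / |f''(x*)|)
        = exp(26n ln(26n/16) − 26n) · sqrt(2π · 26n / 16^2)
        = (26n/16)^(26n) e^(−26n) · sqrt(2π·26n) / 16
        = (sqrt(2π·26n) / 16) · (26n/(16e))^(26n).
This matches Γ(26n+1)/16^(26n+1) with Stirling applied to Γ.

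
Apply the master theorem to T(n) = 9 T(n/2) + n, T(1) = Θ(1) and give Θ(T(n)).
T(n) = Θ(n^(log_2 9))

Master theorem: compare f(n) = n to n^(log_2 9) where log_2 9 ≈ 3.170. Since 1 < log_2 9, we have f(n) = O(n^(log_2 9 − ε)) for some ε > 0 — Case 1. Hence T(n) = Θ(n^(log_2 9)).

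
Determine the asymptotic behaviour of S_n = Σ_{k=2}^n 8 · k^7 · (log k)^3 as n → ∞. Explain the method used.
S_n ~ n^8 · (log n)^3

By integral comparison, S_n = ∫_1^n 8 · x^7 · (log x)^3 dx + O(n^7 · (log n)^3). For the integral, the leading term of ∫_1^n x^7 (log x)^3 dx is n^8/8 · (log n)^3 (by repeated integration by parts; each step lowers the log-exponent and produces a relatively O(1/log n) correction). Hence S_n ~ n^8 · (log n)^3.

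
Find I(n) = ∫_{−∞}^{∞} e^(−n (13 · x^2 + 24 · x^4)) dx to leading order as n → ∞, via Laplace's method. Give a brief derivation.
I(n) ~ sqrt(π/(13n))

φ(x) = 13 · x^2 + 24 · x^4 has its unique global minimum at x* = 0 (since φ'(x) = 26x + 96x^3 = 0 only at x = 0 for real x with both coefficients positive, and φ → ∞ as |x| → ∞). At x* = 0, φ(0) = 0 and φ''(0) = 26. Laplace's method then gives
  I(n) ~ sqrt(2π / (n · φ''(0))) · e^(−n φ(0)) = sqrt(2π / (26n)) = sqrt(π/(13n)).
The 24 · x^4 term contributes only at subleading order (an O(1/n) relative correction).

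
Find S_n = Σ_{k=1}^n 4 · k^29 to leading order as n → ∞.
S_n ~ 2 · n^30 / 15

By integral comparison (Euler-Maclaurin), Σ_{k=1}^n 4 · k^29 = 4 · ∫_0^n x^29 dx + O(n^29) = 4 · n^30/30 = 2 · n^30 / 15 + O(n^29). (Equivalently, Faulhaber's formula gives the same leading term.)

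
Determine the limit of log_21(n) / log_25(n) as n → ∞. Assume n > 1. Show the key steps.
lim = ln(25) / ln(21) = log_21(25)

Change of base: log_21(n) = ln n / ln 21 and log_25(n) = ln n / ln 25. The ratio is (ln n / ln 21) · (ln 25 / ln n) = ln 25 / ln 21, a constant independent of n. So the limit is ln 25 / ln 21 = log_21(25).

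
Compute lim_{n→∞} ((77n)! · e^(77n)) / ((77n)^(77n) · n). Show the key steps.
lim = 0

Stirling: (77n)! ~ sqrt(2π·77n) · (77n/e)^(77n). Hence
  (77n)! · e^(77n) / (77n)^(77n) ~ sqrt(2π·77n).
Dividing by n: sqrt(2π·77n) / n = sqrt(2π·77) · n^((1−2)/2), so the expression behaves like sqrt(2π·77) · n^((1−2)/2) → 0.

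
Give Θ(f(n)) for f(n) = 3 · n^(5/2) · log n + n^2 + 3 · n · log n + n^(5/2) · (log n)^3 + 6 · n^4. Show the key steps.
f(n) ∈ Θ(n^4)

Compare the terms by growth order. For large n, n^a · (log n)^b dominates n^a' · (log n)^b' iff a > a', or (a = a' and b > b'). Ranking the 5 terms shows the dominant one is 6 · n^4. Hence f(n) ∈ Θ(n^4).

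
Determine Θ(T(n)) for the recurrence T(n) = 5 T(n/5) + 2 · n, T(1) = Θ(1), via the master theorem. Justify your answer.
T(n) = Θ(n log n)

log_5 5 = 1, and f(n) = 2 · n = Θ(n^(log_5 5)). This is Case 2 of the master theorem: T(n) = Θ(f(n) · log n) = Θ(n log n).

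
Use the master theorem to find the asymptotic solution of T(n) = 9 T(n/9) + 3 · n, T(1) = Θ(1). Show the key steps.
T(n) = Θ(n log n)

log_9 9 = 1, and f(n) = 3 · n = Θ(n^(log_9 9)). This is Case 2 of the master theorem: T(n) = Θ(f(n) · log n) = Θ(n log n).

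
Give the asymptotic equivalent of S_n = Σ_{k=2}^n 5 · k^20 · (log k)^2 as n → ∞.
S_n ~ 5 · n^21 · (log n)^2 / 21

By integral comparison, S_n = ∫_1^n 5 · x^20 · (log x)^2 dx + O(n^20 · (log n)^2). For the integral, the leading term of ∫_1^n x^20 (log x)^2 dx is n^21/21 · (log n)^2 (by repeated integration by parts; each step lowers the log-exponent and produces a relatively O(1/log n) correction). Hence S_n ~ 5 · n^21 · (log n)^2 / 21.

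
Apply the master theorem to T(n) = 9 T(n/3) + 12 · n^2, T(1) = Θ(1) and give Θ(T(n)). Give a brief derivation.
T(n) = Θ(n^2 log n)

log_3 9 = 2, and f(n) = 12 · n^2 = Θ(n^(log_3 9)). This is Case 2 of the master theorem: T(n) = Θ(f(n) · log n) = Θ(n^2 log n).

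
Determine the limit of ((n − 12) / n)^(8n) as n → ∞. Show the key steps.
lim = e^(−96)

Rewrite as (1 − 12/n)^(8n). By the standard limit (1 + x/n)^n → e^x, we have (1 − 12/n)^n → e^(−12), and raising to the 8th power gives e^(−96).
More precisely, ln[(1 − 12/n)^(8n)] = 8n · ln(1 − 12/n) = 8n · (-12/n + O(1/n^2)) = -96 + O(1/n) → -96.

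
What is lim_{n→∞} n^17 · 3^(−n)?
lim = 0

Exponentials with base > 1 dominate every fixed polynomial: for any fixed c, n^c / 3^n → 0 as n → ∞ (e.g. by the ratio test, or by writing 3^n = e^(n ln 3) and noting e^(n ln 3) / n^c → ∞). Hence n^17 · 3^(−n) = n^17 / 3^n → 0.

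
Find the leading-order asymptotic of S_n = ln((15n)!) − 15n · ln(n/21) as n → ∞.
S_n ~ 15n · (ln 315 − 1) + O(ln n)

Stirling: ln((15n)!) = 15n ln(15n) − 15n + O(ln n).
  S_n = 15n ln(15n) − 15n − 15n ln(n/21) + O(ln n)
      = 15n ln(15n) − 15n ln n + 15n ln 21 − 15n + O(ln n)
      = 15n ln 15 + 15n ln 21 − 15n + O(ln n)
      = 15n (ln 315 − 1) + O(ln n).
Numerically ln(315) − 1 ≈ 4.7526.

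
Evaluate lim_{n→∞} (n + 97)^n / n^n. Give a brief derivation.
lim = e^97

Rewrite as (1 + 97/n)^(n). By the standard limit (1 + x/n)^n → e^x, we have (1 + 97/n)^n → e^97, and raising to the 1st power gives e^97.
More precisely, ln[(1 + 97/n)^(n)] = n · ln(1 + 97/n) = n · (97/n + O(1/n^2)) = 97 + O(1/n) → 97.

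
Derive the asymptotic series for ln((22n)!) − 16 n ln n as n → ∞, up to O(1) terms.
ln((22n)!) − 16 n ln n = 6 n ln n + 22(ln 22 − 1) n + (1/2) ln(2π·22n) + O(1/n)

Stirling: ln((22n)!) = 22n ln(22n) − 22n + (1/2) ln(2π·22n) + O(1/n).
Expand 22n ln(22n) = 22n (ln n + ln 22) = 22n ln n + 22n ln 22.
Subtract 16n ln n: leading term is (22 − 16) n ln n = 6 n ln n. The next term is 22n ln 22 − 22n = 22(ln 22 − 1) n. Then the (1/2) ln(2π·22n) correction.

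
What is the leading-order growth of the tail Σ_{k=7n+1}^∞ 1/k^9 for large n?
Σ_{k>7n} 1/k^9 ~ 1/(8 · (7n)^8)

Compare to the integral: ∫_{7n}^∞ x^(−9) dx = [−x^(−8)/8]_{7n}^∞ = 1/((9−1)·(7n)^8). Euler-Maclaurin then gives
  Σ_{k>7n} 1/k^9 = ∫_{7n}^∞ dx/x^9 − 1/(2·(7n)^9) + O(1/(7n)^10).
(Equivalently this is ζ(9) − Σ_{k≤7n} 1/k^9.)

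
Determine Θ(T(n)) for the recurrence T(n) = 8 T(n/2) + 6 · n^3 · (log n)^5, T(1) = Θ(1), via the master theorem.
T(n) = Θ(n^3 · (log n)^6)

Here log_2 8 = 3 and f(n) = 6 · n^3 · (log n)^5 = Θ(n^(log_2 8) · (log n)^5). This is the extended Case 2 of the master theorem (f matches the critical exponent up to log factors), giving T(n) = Θ(n^(log_2 8) · (log n)^(5+1)) = Θ(n^3 · (log n)^6).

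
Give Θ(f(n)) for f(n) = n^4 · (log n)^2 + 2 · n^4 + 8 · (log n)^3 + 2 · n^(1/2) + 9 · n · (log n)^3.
f(n) ∈ Θ(n^4 · (log n)^2)

Compare the terms by growth order. For large n, n^a · (log n)^b dominates n^a' · (log n)^b' iff a > a', or (a = a' and b > b'). Ranking the 5 terms shows the dominant one is n^4 · (log n)^2. Hence f(n) ∈ Θ(n^4 · (log n)^2).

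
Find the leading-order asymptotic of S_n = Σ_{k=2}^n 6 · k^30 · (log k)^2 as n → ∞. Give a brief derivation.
S_n ~ 6 · n^31 · (log n)^2 / 31

By integral comparison, S_n = ∫_1^n 6 · x^30 · (log x)^2 dx + O(n^30 · (log n)^2). For the integral, the leading term of ∫_1^n x^30 (log x)^2 dx is n^31/31 · (log n)^2 (by repeated integration by parts; each step lowers the log-exponent and produces a relatively O(1/log n) correction). Hence S_n ~ 6 · n^31 · (log n)^2 / 31.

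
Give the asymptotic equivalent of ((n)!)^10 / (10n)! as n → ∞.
((n)!)^10/(10n)! ~ ((2π·n)^(9/2) / sqrt(10)) · 10^(−10·n)  →  0

Write N = n. Stirling: N! ~ sqrt(2π N)(N/e)^N and (10N)! ~ sqrt(2π·10N)·(10N/e)^(10N).
  (N!)^10/(10N)! ~ (2π N)^(10/2) (N/e)^(10N) / [sqrt(2π·10N) (10N/e)^(10N)]
     = (2π N)^(10/2) / sqrt(2π·10N) · (N/(10N))^(10N)
     = (2π N)^((10−1)/2) / sqrt(10) · 10^(−10N).
Since 10^10 > 1, the factor 10^(−10N) decays exponentially, so the ratio → 0. Substituting N = n gives the stated form.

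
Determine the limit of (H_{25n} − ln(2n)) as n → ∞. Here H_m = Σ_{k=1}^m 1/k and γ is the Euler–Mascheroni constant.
lim = ln(25/2) + γ

By Euler-Maclaurin, H_m = ln m + γ + O(1/m). So
  H_{25n} − ln(2n) = ln(25n) + γ − ln(2n) + O(1/n)
                       = ln(25/2) + γ + O(1/n).
Hence the limit is ln(25/2) + γ.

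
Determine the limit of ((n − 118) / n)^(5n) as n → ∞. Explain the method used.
lim = e^(−590)

Rewrite as (1 − 118/n)^(5n). By the standard limit (1 + x/n)^n → e^x, we have (1 − 118/n)^n → e^(−118), and raising to the 5th power gives e^(−590).
More precisely, ln[(1 − 118/n)^(5n)] = 5n · ln(1 − 118/n) = 5n · (-118/n + O(1/n^2)) = -590 + O(1/n) → -590.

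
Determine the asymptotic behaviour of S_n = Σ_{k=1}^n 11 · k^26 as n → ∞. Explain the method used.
S_n ~ 11 · n^27 / 27

By integral comparison (Euler-Maclaurin), Σ_{k=1}^n 11 · k^26 = 11 · ∫_0^n x^26 dx + O(n^26) = 11 · n^27/27 + O(n^26). (Equivalently, Faulhaber's formula gives the same leading term.)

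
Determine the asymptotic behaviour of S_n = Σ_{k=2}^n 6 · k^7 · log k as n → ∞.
S_n ~ 3 · n^8 log n / 4 − 3 · n^8 / 32

By integral comparison, S_n = ∫_1^n 6 · x^7 · log x dx + O(n^7 · log n). For the integral, ∫ x^7 log x dx = n^8 log n / 8 − n^8/64 (integration by parts). Hence S_n ~ 3 · n^8 log n / 4 − 3 · n^8 / 32.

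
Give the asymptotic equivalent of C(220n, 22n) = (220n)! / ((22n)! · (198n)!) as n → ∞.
C(220n, 22n) ~ (10000000000/387420489)^(22n) · sqrt(5/(9π·22n))

Write N = 22n. Apply Stirling to each factorial:
  (10N)! ~ sqrt(2π·10N) · (10N/e)^(10N),
  N! ~ sqrt(2π N) · (N/e)^N,
  (9N)! ~ sqrt(2π·9N) · (9N/e)^(9N).
The exponential factors combine to (10N)^(10N) / (N^N · (9N)^(9N)) = 10^(10N)/9^(9N) = (10^10/9^9)^N = (10000000000/387420489)^N.
The square-root prefactors combine to sqrt(2π·10N) / (sqrt(2π N)·sqrt(2π·9N)) = sqrt(10 / (2π·9·N)) = sqrt(5/(9π·22n)).
Substituting N = 22n: C(220n, 22n) ~ (10000000000/387420489)^(22n) · sqrt(5/(9π·22n)).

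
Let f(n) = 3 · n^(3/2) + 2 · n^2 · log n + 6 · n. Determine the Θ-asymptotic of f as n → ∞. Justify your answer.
f(n) ∈ Θ(n^2 · log n)

Compare the terms by growth order. For large n, n^a · (log n)^b dominates n^a' · (log n)^b' iff a > a', or (a = a' and b > b'). Ranking the 3 terms shows the dominant one is 2 · n^2 · log n. Hence f(n) ∈ Θ(n^2 · log n).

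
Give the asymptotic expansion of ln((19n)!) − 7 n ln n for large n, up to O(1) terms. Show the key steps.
ln((19n)!) − 7 n ln n = 12 n ln n + 19(ln 19 − 1) n + (1/2) ln(2π·19n) + O(1/n)

Stirling: ln((19n)!) = 19n ln(19n) − 19n + (1/2) ln(2π·19n) + O(1/n).
Expand 19n ln(19n) = 19n (ln n + ln 19) = 19n ln n + 19n ln 19.
Subtract 7n ln n: leading term is (19 − 7) n ln n = 12 n ln n. The next term is 19n ln 19 − 19n = 19(ln 19 − 1) n. Then the (1/2) ln(2π·19n) correction.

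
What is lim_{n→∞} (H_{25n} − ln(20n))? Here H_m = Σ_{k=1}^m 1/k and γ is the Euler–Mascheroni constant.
lim = ln(5/4) + γ

By Euler-Maclaurin, H_m = ln m + γ + O(1/m). So
  H_{25n} − ln(20n) = ln(25n) + γ − ln(20n) + O(1/n)
                       = ln(25/20) + γ + O(1/n).
Hence the limit is ln(25/20) + γ (= ln(5/4)).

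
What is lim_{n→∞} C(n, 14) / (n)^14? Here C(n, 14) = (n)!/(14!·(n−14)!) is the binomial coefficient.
lim = 1/14! = 1/87178291200

With N = n → ∞: C(N, 14) / N^14 = [N(N−1)…(N−13)] / (14! · N^14) = (1/14!) · 1 · (1 − 1/n) · … · (1 − 13/n). Each factor → 1 as N → ∞, so the limit is 1/14! = 1/87178291200.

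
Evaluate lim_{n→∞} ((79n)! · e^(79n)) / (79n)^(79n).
lim = ∞

Stirling: (79n)! ~ sqrt(2π·79n) · (79n/e)^(79n). Hence
  (79n)! · e^(79n) / (79n)^(79n) ~ sqrt(2π·79n) = sqrt(2π·79) · sqrt(n) → ∞.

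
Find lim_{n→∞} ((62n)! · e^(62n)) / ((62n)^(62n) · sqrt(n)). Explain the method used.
lim = sqrt(2π·62)

Stirling: (62n)! ~ sqrt(2π·62n) · (62n/e)^(62n). Hence
  (62n)! · e^(62n) / (62n)^(62n) ~ sqrt(2π·62n).
Dividing by sqrt(n): sqrt(2π·62n) / sqrt(n) = sqrt(2π·62) · n^((1−1)/2), so the limit is sqrt(2π·62).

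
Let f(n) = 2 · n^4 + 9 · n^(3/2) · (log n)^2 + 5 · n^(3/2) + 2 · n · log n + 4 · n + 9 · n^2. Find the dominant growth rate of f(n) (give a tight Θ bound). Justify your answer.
f(n) ∈ Θ(n^4)

Compare the terms by growth order. For large n, n^a · (log n)^b dominates n^a' · (log n)^b' iff a > a', or (a = a' and b > b'). Ranking the 6 terms shows the dominant one is 2 · n^4. Hence f(n) ∈ Θ(n^4).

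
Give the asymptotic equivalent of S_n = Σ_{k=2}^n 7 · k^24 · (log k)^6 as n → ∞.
S_n ~ 7 · n^25 · (log n)^6 / 25

By integral comparison, S_n = ∫_1^n 7 · x^24 · (log x)^6 dx + O(n^24 · (log n)^6). For the integral, the leading term of ∫_1^n x^24 (log x)^6 dx is n^25/25 · (log n)^6 (by repeated integration by parts; each step lowers the log-exponent and produces a relatively O(1/log n) correction). Hence S_n ~ 7 · n^25 · (log n)^6 / 25.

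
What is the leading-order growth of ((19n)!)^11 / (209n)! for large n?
((19n)!)^11/(209n)! ~ ((2π·19n)^(10/2) / sqrt(11)) · 11^(−11·19n)  →  0

Write N = 19n. Stirling: N! ~ sqrt(2π N)(N/e)^N and (11N)! ~ sqrt(2π·11N)·(11N/e)^(11N).
  (N!)^11/(11N)! ~ (2π N)^(11/2) (N/e)^(11N) / [sqrt(2π·11N) (11N/e)^(11N)]
     = (2π N)^(11/2) / sqrt(2π·11N) · (N/(11N))^(11N)
     = (2π N)^((11−1)/2) / sqrt(11) · 11^(−11N).
Since 11^11 > 1, the factor 11^(−11N) decays exponentially, so the ratio → 0. Substituting N = 19n gives the stated form.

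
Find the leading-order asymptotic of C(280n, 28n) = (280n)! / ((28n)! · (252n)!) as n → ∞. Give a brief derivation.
C(280n, 28n) ~ (10000000000/387420489)^(28n) · sqrt(5/(9π·28n))

Write N = 28n. Apply Stirling to each factorial:
  (10N)! ~ sqrt(2π·10N) · (10N/e)^(10N),
  N! ~ sqrt(2π N) · (N/e)^N,
  (9N)! ~ sqrt(2π·9N) · (9N/e)^(9N).
The exponential factors combine to (10N)^(10N) / (N^N · (9N)^(9N)) = 10^(10N)/9^(9N) = (10^10/9^9)^N = (10000000000/387420489)^N.
The square-root prefactors combine to sqrt(2π·10N) / (sqrt(2π N)·sqrt(2π·9N)) = sqrt(10 / (2π·9·N)) = sqrt(5/(9π·28n)).
Substituting N = 28n: C(280n, 28n) ~ (10000000000/387420489)^(28n) · sqrt(5/(9π·28n)).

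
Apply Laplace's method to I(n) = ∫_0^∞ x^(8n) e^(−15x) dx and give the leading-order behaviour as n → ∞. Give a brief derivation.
I(n) ~ (sqrt(2π·8n) / 15) · (8n/(15e))^(8n)

Write the integrand as exp(8n ln x − 15x) and set f(x) = 8n ln x − 15x. Then f'(x) = 8n/x − 15 = 0 at x* = 8n/15, and f''(x*) = −8n/x*^2 = −15^2/(8n). Laplace's method (interior maximum) gives
  I(n) ~ e^(f(x*)) · sqrt(2π / |f''(x*)|)
        = exp(8n ln(8n/15) − 8n) · sqrt(2π · 8n / 15^2)
        = (8n/15)^(8n) e^(−8n) · sqrt(2π·8n) / 15
        = (sqrt(2π·8n) / 15) · (8n/(15e))^(8n).
This matches Γ(8n+1)/15^(8n+1) with Stirling applied to Γ.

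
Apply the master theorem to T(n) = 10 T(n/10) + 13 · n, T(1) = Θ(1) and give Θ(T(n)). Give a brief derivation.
T(n) = Θ(n log n)

log_10 10 = 1, and f(n) = 13 · n = Θ(n^(log_10 10)). This is Case 2 of the master theorem: T(n) = Θ(f(n) · log n) = Θ(n log n).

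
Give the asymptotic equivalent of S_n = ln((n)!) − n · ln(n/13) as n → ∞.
S_n ~ n · (ln 13 − 1) + O(ln n)

Stirling: ln((n)!) = n ln(n) − n + O(ln n).
  S_n = n ln(n) − n − n ln(n/13) + O(ln n)
      = n ln(n) − n ln n + n ln 13 − n + O(ln n)
      = n ln 13 − n + O(ln n)
      = n (ln 13 − 1) + O(ln n).
Numerically ln(13) − 1 ≈ 1.5649.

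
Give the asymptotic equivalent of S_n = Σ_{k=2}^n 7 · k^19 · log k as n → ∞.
S_n ~ 7 · n^20 log n / 20 − 7 · n^20 / 400

By integral comparison, S_n = ∫_1^n 7 · x^19 · log x dx + O(n^19 · log n). For the integral, ∫ x^19 log x dx = n^20 log n / 20 − n^20/400 (integration by parts). Hence S_n ~ 7 · n^20 log n / 20 − 7 · n^20 / 400.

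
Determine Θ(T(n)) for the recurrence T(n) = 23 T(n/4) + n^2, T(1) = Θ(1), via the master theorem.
T(n) = Θ(n^(log_4 23))

Master theorem: compare f(n) = n^2 to n^(log_4 23) where log_4 23 ≈ 2.262. Since 2 < log_4 23, we have f(n) = O(n^(log_4 23 − ε)) for some ε > 0 — Case 1. Hence T(n) = Θ(n^(log_4 23)).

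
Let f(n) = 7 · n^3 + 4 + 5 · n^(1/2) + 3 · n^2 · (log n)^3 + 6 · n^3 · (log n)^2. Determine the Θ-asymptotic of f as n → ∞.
f(n) ∈ Θ(n^3 · (log n)^2)

Compare the terms by growth order. For large n, n^a · (log n)^b dominates n^a' · (log n)^b' iff a > a', or (a = a' and b > b'). Ranking the 5 terms shows the dominant one is 6 · n^3 · (log n)^2. Hence f(n) ∈ Θ(n^3 · (log n)^2).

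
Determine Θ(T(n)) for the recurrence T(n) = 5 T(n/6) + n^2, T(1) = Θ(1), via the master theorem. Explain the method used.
T(n) = Θ(n^2)

log_6 5 ≈ 0.898. f(n) = n^2 dominates n^(log_6 5) since 2 > 0.898, and the regularity condition a·f(n/b) = 5·(n/6)^2 = (5/36)·n^2 ≤ c·f(n) holds with c = 5/36 ≈ 0.139 < 1. So this is Case 3: T(n) = Θ(f(n)) = Θ(n^2).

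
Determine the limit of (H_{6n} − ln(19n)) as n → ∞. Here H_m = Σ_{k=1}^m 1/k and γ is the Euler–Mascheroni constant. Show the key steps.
lim = ln(6/19) + γ

By Euler-Maclaurin, H_m = ln m + γ + O(1/m). So
  H_{6n} − ln(19n) = ln(6n) + γ − ln(19n) + O(1/n)
                       = ln(6/19) + γ + O(1/n).
Hence the limit is ln(6/19) + γ.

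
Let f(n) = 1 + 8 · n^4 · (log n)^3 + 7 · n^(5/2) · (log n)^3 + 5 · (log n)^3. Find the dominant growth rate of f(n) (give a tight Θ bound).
f(n) ∈ Θ(n^4 · (log n)^3)

Compare the terms by growth order. For large n, n^a · (log n)^b dominates n^a' · (log n)^b' iff a > a', or (a = a' and b > b'). Ranking the 4 terms shows the dominant one is 8 · n^4 · (log n)^3. Hence f(n) ∈ Θ(n^4 · (log n)^3).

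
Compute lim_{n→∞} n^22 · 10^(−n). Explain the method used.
lim = 0

Exponentials with base > 1 dominate every fixed polynomial: for any fixed c, n^c / 10^n → 0 as n → ∞ (e.g. by the ratio test, or by writing 10^n = e^(n ln 10) and noting e^(n ln 10) / n^c → ∞). Hence n^22 · 10^(−n) = n^22 / 10^n → 0.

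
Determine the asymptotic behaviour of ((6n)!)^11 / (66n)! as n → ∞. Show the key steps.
((6n)!)^11/(66n)! ~ ((2π·6n)^(10/2) / sqrt(11)) · 11^(−11·6n)  →  0

Write N = 6n. Stirling: N! ~ sqrt(2π N)(N/e)^N and (11N)! ~ sqrt(2π·11N)·(11N/e)^(11N).
  (N!)^11/(11N)! ~ (2π N)^(11/2) (N/e)^(11N) / [sqrt(2π·11N) (11N/e)^(11N)]
     = (2π N)^(11/2) / sqrt(2π·11N) · (N/(11N))^(11N)
     = (2π N)^((11−1)/2) / sqrt(11) · 11^(−11N).
Since 11^11 > 1, the factor 11^(−11N) decays exponentially, so the ratio → 0. Substituting N = 6n gives the stated form.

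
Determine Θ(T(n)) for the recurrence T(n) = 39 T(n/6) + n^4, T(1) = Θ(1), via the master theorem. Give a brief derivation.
T(n) = Θ(n^4)

log_6 39 ≈ 2.045. f(n) = n^4 dominates n^(log_6 39) since 4 > 2.045, and the regularity condition a·f(n/b) = 39·(n/6)^4 = (39/1296)·n^4 ≤ c·f(n) holds with c = 39/1296 ≈ 0.0301 < 1. So this is Case 3: T(n) = Θ(f(n)) = Θ(n^4).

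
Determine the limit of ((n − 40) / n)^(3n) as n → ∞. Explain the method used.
lim = e^(−120)

Rewrite as (1 − 40/n)^(3n). By the standard limit (1 + x/n)^n → e^x, we have (1 − 40/n)^n → e^(−40), and raising to the 3rd power gives e^(−120).
More precisely, ln[(1 − 40/n)^(3n)] = 3n · ln(1 − 40/n) = 3n · (-40/n + O(1/n^2)) = -120 + O(1/n) → -120.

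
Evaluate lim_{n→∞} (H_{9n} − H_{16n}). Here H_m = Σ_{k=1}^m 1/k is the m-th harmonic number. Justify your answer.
lim = ln(9/16)

Euler-Maclaurin gives H_m = ln m + γ + 1/(2m) + O(1/m^2). The γ and O(1/m) terms cancel in the difference:
  H_{9n} − H_{16n} = ln(9n) − ln(16n) + O(1/n) = ln(9/16) + O(1/n).
Hence the limit is ln(9/16).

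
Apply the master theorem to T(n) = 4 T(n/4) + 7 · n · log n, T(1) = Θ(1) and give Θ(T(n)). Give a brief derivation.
T(n) = Θ(n · (log n)^2)

Here log_4 4 = 1 and f(n) = 7 · n · log n = Θ(n^(log_4 4) · (log n)^1). This is the extended Case 2 of the master theorem (f matches the critical exponent up to log factors), giving T(n) = Θ(n^(log_4 4) · (log n)^(1+1)) = Θ(n · (log n)^2).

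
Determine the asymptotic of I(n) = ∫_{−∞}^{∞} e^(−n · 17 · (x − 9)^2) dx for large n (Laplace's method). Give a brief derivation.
I(n) = sqrt(π/(17n))

Here φ(x) = 17 · (x − 9)^2 has its unique minimum at x* = 9 with φ(x*) = 0 and φ''(x*) = 34. Laplace's method gives
  I(n) ~ e^(−n φ(x*)) · sqrt(2π / (n · φ''(x*))) = sqrt(2π / (34n)) = sqrt(π/(17n)).
This is exact: substituting u = (x − 9)·sqrt(17n) gives I(n) = (1/sqrt(17n)) ∫_{−∞}^{∞} e^(−u^2) du = sqrt(π/(17n)).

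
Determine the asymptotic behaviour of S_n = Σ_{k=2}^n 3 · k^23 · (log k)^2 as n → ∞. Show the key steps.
S_n ~ n^24 · (log n)^2 / 8

By integral comparison, S_n = ∫_1^n 3 · x^23 · (log x)^2 dx + O(n^23 · (log n)^2). For the integral, the leading term of ∫_1^n x^23 (log x)^2 dx is n^24/24 · (log n)^2 (by repeated integration by parts; each step lowers the log-exponent and produces a relatively O(1/log n) correction). Hence S_n ~ n^24 · (log n)^2 / 8.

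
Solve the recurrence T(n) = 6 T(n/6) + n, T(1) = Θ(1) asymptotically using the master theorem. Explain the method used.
T(n) = Θ(n log n)

log_6 6 = 1, and f(n) = n = Θ(n^(log_6 6)). This is Case 2 of the master theorem: T(n) = Θ(f(n) · log n) = Θ(n log n).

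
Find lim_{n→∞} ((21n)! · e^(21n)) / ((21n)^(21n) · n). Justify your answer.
lim = 0

Stirling: (21n)! ~ sqrt(2π·21n) · (21n/e)^(21n). Hence
  (21n)! · e^(21n) / (21n)^(21n) ~ sqrt(2π·21n).
Dividing by n: sqrt(2π·21n) / n = sqrt(2π·21) · n^((1−2)/2), so the expression behaves like sqrt(2π·21) · n^((1−2)/2) → 0.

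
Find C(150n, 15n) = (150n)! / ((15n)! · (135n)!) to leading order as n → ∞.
C(150n, 15n) ~ (10000000000/387420489)^(15n) · sqrt(5/(9π·15n))

Write N = 15n. Apply Stirling to each factorial:
  (10N)! ~ sqrt(2π·10N) · (10N/e)^(10N),
  N! ~ sqrt(2π N) · (N/e)^N,
  (9N)! ~ sqrt(2π·9N) · (9N/e)^(9N).
The exponential factors combine to (10N)^(10N) / (N^N · (9N)^(9N)) = 10^(10N)/9^(9N) = (10^10/9^9)^N = (10000000000/387420489)^N.
The square-root prefactors combine to sqrt(2π·10N) / (sqrt(2π N)·sqrt(2π·9N)) = sqrt(10 / (2π·9·N)) = sqrt(5/(9π·15n)).
Substituting N = 15n: C(150n, 15n) ~ (10000000000/387420489)^(15n) · sqrt(5/(9π·15n)).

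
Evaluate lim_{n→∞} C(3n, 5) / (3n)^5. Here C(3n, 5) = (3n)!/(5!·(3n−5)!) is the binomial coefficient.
lim = 1/5! = 1/120

With N = 3n → ∞: C(N, 5) / N^5 = [N(N−1)…(N−4)] / (5! · N^5) = (1/5!) · 1 · (1 − 1/(3n)) · (1 − 2/(3n)) · (1 − 3/(3n)) · (1 − 4/(3n)). Each factor → 1 as N → ∞, so the limit is 1/5! = 1/120.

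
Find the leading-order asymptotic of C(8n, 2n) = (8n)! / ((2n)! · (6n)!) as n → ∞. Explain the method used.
C(8n, 2n) ~ (256/27)^(2n) · sqrt(2/(3π·2n))

Write N = 2n. Apply Stirling to each factorial:
  (4N)! ~ sqrt(2π·4N) · (4N/e)^(4N),
  N! ~ sqrt(2π N) · (N/e)^N,
  (3N)! ~ sqrt(2π·3N) · (3N/e)^(3N).
The exponential factors combine to (4N)^(4N) / (N^N · (3N)^(3N)) = 4^(4N)/3^(3N) = (4^4/3^3)^N = (256/27)^N.
The square-root prefactors combine to sqrt(2π·4N) / (sqrt(2π N)·sqrt(2π·3N)) = sqrt(4 / (2π·3·N)) = sqrt(2/(3π·2n)).
Substituting N = 2n: C(8n, 2n) ~ (256/27)^(2n) · sqrt(2/(3π·2n)).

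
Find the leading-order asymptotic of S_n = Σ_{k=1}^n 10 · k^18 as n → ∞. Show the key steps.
S_n ~ 10 · n^19 / 19

By integral comparison (Euler-Maclaurin), Σ_{k=1}^n 10 · k^18 = 10 · ∫_0^n x^18 dx + O(n^18) = 10 · n^19/19 + O(n^18). (Equivalently, Faulhaber's formula gives the same leading term.)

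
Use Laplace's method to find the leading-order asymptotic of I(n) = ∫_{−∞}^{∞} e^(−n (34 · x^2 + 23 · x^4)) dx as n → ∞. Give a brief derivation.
I(n) ~ sqrt(π/(34n))

φ(x) = 34 · x^2 + 23 · x^4 has its unique global minimum at x* = 0 (since φ'(x) = 68x + 92x^3 = 0 only at x = 0 for real x with both coefficients positive, and φ → ∞ as |x| → ∞). At x* = 0, φ(0) = 0 and φ''(0) = 68. Laplace's method then gives
  I(n) ~ sqrt(2π / (n · φ''(0))) · e^(−n φ(0)) = sqrt(2π / (68n)) = sqrt(π/(34n)).
The 23 · x^4 term contributes only at subleading order (an O(1/n) relative correction).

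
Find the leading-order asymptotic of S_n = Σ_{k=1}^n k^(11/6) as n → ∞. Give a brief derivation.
S_n ~ (6/17) · n^(17/6)

Integral comparison: Σ_{k=1}^n k^(11/6) = ∫_0^n x^(11/6) dx + O(n^(11/6)). The integral is n^(1 + 11/6) / (1 + 11/6) = n^((11+6)/6) / ((11+6)/6) = (6/17) · n^(17/6).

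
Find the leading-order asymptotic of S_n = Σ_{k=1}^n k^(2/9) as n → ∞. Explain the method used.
S_n ~ (9/11) · n^(11/9)

Integral comparison: Σ_{k=1}^n k^(2/9) = ∫_0^n x^(2/9) dx + O(n^(2/9)). The integral is n^(1 + 2/9) / (1 + 2/9) = n^((2+9)/9) / ((2+9)/9) = (9/11) · n^(11/9).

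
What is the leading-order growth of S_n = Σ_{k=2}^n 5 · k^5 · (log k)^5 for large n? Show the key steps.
S_n ~ 5 · n^6 · (log n)^5 / 6

By integral comparison, S_n = ∫_1^n 5 · x^5 · (log x)^5 dx + O(n^5 · (log n)^5). For the integral, the leading term of ∫_1^n x^5 (log x)^5 dx is n^6/6 · (log n)^5 (by repeated integration by parts; each step lowers the log-exponent and produces a relatively O(1/log n) correction). Hence S_n ~ 5 · n^6 · (log n)^5 / 6.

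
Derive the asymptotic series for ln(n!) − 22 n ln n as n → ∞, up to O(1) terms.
ln(n!) − 22 n ln n = −21 n ln n − n + (1/2) ln(2π n) + O(1/n)

Stirling: ln((n)!) = n ln(n) − n + (1/2) ln(2π·n) + O(1/n).
Here n ln(n) = n ln n.
Subtract 22n ln n: leading term is (1 − 22) n ln n = −21 n ln n. The next term is −n. Then the (1/2) ln(2π·n) correction.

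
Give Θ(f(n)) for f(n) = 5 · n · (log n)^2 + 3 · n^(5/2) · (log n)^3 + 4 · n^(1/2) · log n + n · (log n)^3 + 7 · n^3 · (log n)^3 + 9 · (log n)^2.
f(n) ∈ Θ(n^3 · (log n)^3)

Compare the terms by growth order. For large n, n^a · (log n)^b dominates n^a' · (log n)^b' iff a > a', or (a = a' and b > b'). Ranking the 6 terms shows the dominant one is 7 · n^3 · (log n)^3. Hence f(n) ∈ Θ(n^3 · (log n)^3).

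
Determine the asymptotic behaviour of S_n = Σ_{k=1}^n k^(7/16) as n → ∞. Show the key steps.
S_n ~ (16/23) · n^(23/16)

Integral comparison: Σ_{k=1}^n k^(7/16) = ∫_0^n x^(7/16) dx + O(n^(7/16)). The integral is n^(1 + 7/16) / (1 + 7/16) = n^((7+16)/16) / ((7+16)/16) = (16/23) · n^(23/16).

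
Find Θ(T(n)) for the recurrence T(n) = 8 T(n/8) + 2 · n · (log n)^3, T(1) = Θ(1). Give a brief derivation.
T(n) = Θ(n · (log n)^4)

Here log_8 8 = 1 and f(n) = 2 · n · (log n)^3 = Θ(n^(log_8 8) · (log n)^3). This is the extended Case 2 of the master theorem (f matches the critical exponent up to log factors), giving T(n) = Θ(n^(log_8 8) · (log n)^(3+1)) = Θ(n · (log n)^4).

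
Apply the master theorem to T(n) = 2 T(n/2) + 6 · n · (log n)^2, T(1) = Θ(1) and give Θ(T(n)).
T(n) = Θ(n · (log n)^3)

Here log_2 2 = 1 and f(n) = 6 · n · (log n)^2 = Θ(n^(log_2 2) · (log n)^2). This is the extended Case 2 of the master theorem (f matches the critical exponent up to log factors), giving T(n) = Θ(n^(log_2 2) · (log n)^(2+1)) = Θ(n · (log n)^3).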